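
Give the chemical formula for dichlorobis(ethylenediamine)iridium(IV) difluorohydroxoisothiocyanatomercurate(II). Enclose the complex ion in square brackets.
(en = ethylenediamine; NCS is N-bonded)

Cation [Ir…]: ligand charges -2, Ir(IV) ⇒ ion charge 2+.
Anion [Hg…]: ligand charges -4, Hg(II) ⇒ ion charge 2−.
One 2+ cation balances one 2− anion.

[IrCl2(en)2][HgF2(NCS)(OH)]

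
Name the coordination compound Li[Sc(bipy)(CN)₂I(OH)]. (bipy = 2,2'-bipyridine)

lithium (2,2'-bipyridine)dicyanohydroxoiodoscandate(III)

The 1 lithium counter-ion carries a total charge of +1, so each complex ion is 1−.
Ligand charges: 1×iodo (-1 each), 2×cyano (-1 each), 1×hydroxo (-1 each), 1×2,2'-bipyridine (neutral); total -4. So Sc + (-4) = 1−, giving Sc = +3.
Ligands are named alphabetically: bipyridine before cyano before hydroxo before iodo.
The complex ion is anionic, so scandium takes the -ate form scandate(III).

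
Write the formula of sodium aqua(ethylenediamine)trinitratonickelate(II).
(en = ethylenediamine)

Na[Ni(en)(H2O)(NO3)3]

Ligands: 3 nitrato (NO3, -1), 1 aqua (H2O, neutral), 1 ethylenediamine (en, neutral). Ligand charge sum = -3.
With Ni in oxidation state +2, the complex ion is [Ni...]^1−.
Charge balance with sodium (+1) requires 1 complex ion per 1 sodium.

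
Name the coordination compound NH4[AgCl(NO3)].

The 1 ammonium counter-ion carries a total charge of +1, so each complex ion is 1−.
Ligand charges: 1×chloro (-1 each), 1×nitrato (-1 each); total -2. So Ag + (-2) = 1−, giving Ag = +1.
Ligands are named alphabetically: chloro before nitrato.
The complex ion is anionic, so silver takes the -ate form argentate(I).

ammonium chloronitratoargentate(I)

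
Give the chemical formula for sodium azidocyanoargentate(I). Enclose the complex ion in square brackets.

Na[Ag(CN)(N3)]

Ligands: 1 azido (N3, -1), 1 cyano (CN, -1). Ligand charge sum = -2.
With Ag in oxidation state +1, the complex ion is [Ag...]^1−.
Charge balance with sodium (+1) requires 1 complex ion per 1 sodium.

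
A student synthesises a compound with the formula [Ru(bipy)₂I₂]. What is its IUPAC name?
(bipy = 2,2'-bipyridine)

There is no counter-ion, so the complex is neutral overall.
Ligand charges: 2×iodo (-1 each), 2×2,2'-bipyridine (neutral); total -2. So Ru + (-2) = 0, giving Ru = +2.
Ligands are named alphabetically: bipyridine before iodo.

bis(2,2'-bipyridine)diiodoruthenium(II)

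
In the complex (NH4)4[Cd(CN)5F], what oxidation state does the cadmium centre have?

4 ammonium outside the brackets (+1 each) → the complex ion is 4−.
Ligand charges: 5×CN = -5; 1×F = -1; sum -6.
Cd + (-6) = 4− ⇒ Cd is +2.

+2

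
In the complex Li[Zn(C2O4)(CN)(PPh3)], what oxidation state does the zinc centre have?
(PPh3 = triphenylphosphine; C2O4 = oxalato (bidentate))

+2

1 lithium outside the brackets (+1 each) → the complex ion is 1−.
Ligand charges: 1×PPh3 neutral; 1×CN = -1; 1×C2O4 = -2; sum -3.
Zn + (-3) = 1− ⇒ Zn is +2.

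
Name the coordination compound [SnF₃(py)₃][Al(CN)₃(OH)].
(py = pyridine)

trifluorotris(pyridine)tin(IV) tricyanohydroxoaluminate(III)

Aluminium is always +3 in its complexes; the anion's ligand charges sum to -4, so the complex anion is 1−.
A 1:1 salt means the cation carries the equal and opposite charge, 1+.
Cation: ligand charges sum to -3; for the ion to be 1+, Sn = +4.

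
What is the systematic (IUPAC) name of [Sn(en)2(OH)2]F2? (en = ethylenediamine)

The 2 fluoride counter-ions carry a total charge of -2, so each complex ion is 2+.
Ligand charges: 2×hydroxo (-1 each), 2×ethylenediamine (neutral); total -2. So Sn + (-2) = 2+, giving Sn = +4.
Ligands are named alphabetically: ethylenediamine before hydroxo.

bis(ethylenediamine)dihydroxotin(IV) fluoride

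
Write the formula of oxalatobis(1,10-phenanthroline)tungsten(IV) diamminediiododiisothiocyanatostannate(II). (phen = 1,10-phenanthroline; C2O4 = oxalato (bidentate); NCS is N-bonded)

[W(C2O4)(phen)2][SnI2(NCS)2(NH3)2]

Cation [W…]: ligand charges -2, W(IV) ⇒ ion charge 2+.
Anion [Sn…]: ligand charges -4, Sn(II) ⇒ ion charge 2−.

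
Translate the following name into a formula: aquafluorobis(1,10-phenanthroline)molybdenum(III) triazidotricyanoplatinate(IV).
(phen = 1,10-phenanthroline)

[MoF(H2O)(phen)2][Pt(CN)3(N3)3]

Cation [Mo…]: ligand charges -1, Mo(III) ⇒ ion charge 2+.
Anion [Pt…]: ligand charges -6, Pt(IV) ⇒ ion charge 2−.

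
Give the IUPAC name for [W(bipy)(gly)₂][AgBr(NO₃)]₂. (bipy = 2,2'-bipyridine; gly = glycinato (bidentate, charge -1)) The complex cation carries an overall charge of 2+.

The complex cation is given as 2+; its ligand charges sum to -2, so W = +4.
With 2 anions per cation, each anion must be 2/2 = 1−.
Anion: ligand charges sum to -2; for the ion to be 1−, Ag = +1.

(2,2'-bipyridine)bis(glycinato)tungsten(IV) bromonitratoargentate(I)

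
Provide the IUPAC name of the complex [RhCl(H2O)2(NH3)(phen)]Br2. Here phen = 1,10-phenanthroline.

The 2 bromide counter-ions carry a total charge of -2, so each complex ion is 2+.
Ligand charges: 1×chloro (-1 each), 1×ammine (neutral), 1×1,10-phenanthroline (neutral), 2×aqua (neutral); total -1. So Rh + (-1) = 2+, giving Rh = +3.
Ligands are named alphabetically: ammine before aqua before chloro before phenanthroline.

amminediaquachloro(1,10-phenanthroline)rhodium(III) bromide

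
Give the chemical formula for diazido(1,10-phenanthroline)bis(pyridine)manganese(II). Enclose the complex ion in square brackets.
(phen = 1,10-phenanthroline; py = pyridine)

Ligands: 2 azido (N3, -1), 1 1,10-phenanthroline (phen, neutral), 2 pyridine (py, neutral). Ligand charge sum = -2.
With Mn in oxidation state +2, the complex ion is [Mn...].

[Mn(N3)2(phen)(py)2]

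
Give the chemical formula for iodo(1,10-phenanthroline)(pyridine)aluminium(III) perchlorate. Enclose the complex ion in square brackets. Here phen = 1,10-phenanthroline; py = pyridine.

Ligands: 1 iodo (I, -1), 1 1,10-phenanthroline (phen, neutral), 1 pyridine (py, neutral). Ligand charge sum = -1.
With Al in oxidation state +3, the complex ion is [Al...]^2+.
Charge balance with perchlorate (-1) requires 1 complex ion per 2 perchlorate.

[AlI(phen)(py)](ClO4)2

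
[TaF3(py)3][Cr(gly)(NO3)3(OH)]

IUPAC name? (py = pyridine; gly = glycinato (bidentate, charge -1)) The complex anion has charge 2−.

The complex anion is given as 2−; its ligand charges sum to -5, so Cr = +3.
A 1:1 salt means the cation carries the equal and opposite charge, 2+.
Cation: ligand charges sum to -3; for the ion to be 2+, Ta = +5.

trifluorotris(pyridine)tantalum(V) (glycinato)hydroxotrinitratochromate(III)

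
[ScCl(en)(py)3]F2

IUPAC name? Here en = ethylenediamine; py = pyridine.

The 2 fluoride counter-ions carry a total charge of -2, so each complex ion is 2+.
Ligand charges: 1×chloro (-1 each), 1×ethylenediamine (neutral), 3×pyridine (neutral); total -1. So Sc + (-1) = 2+, giving Sc = +3.
Ligands are named alphabetically: chloro before ethylenediamine before pyridine.

chloro(ethylenediamine)tris(pyridine)scandium(III) fluoride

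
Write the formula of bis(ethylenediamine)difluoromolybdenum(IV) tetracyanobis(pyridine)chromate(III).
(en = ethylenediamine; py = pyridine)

Cation [Mo…]: ligand charges -2, Mo(IV) ⇒ ion charge 2+.
Anion [Cr…]: ligand charges -4, Cr(III) ⇒ ion charge 1−.
One 2+ cation requires 2 of the 1− anion.

[Mo(en)2F2][Cr(CN)4(py)2]2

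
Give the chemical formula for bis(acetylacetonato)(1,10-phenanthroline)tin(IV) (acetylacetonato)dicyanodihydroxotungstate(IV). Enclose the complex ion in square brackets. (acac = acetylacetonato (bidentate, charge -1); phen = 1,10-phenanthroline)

Cation [Sn…]: ligand charges -2, Sn(IV) ⇒ ion charge 2+.
Anion [W…]: ligand charges -5, W(IV) ⇒ ion charge 1−.
One 2+ cation requires 2 of the 1− anion.

[Sn(acac)2(phen)][W(acac)(CN)2(OH)2]2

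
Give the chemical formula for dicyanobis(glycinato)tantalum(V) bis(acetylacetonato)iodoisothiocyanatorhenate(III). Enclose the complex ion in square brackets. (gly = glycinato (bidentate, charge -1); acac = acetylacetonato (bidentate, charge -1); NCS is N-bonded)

[Ta(CN)2(gly)2][Re(acac)2I(NCS)]

Cation [Ta…]: ligand charges -4, Ta(V) ⇒ ion charge 1+.
Anion [Re…]: ligand charges -4, Re(III) ⇒ ion charge 1−.
One 1+ cation balances one 1− anion.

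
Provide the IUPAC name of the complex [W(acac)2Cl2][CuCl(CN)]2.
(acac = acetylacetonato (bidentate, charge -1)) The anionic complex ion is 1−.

The complex anion is given as 1−; its ligand charges sum to -2, so Cu = +1.
With 2 anions per cation, the cation must be 2×1 = 2+.
Cation: ligand charges sum to -4; for the ion to be 2+, W = +6.

bis(acetylacetonato)dichlorotungsten(VI) chlorocyanocuprate(I)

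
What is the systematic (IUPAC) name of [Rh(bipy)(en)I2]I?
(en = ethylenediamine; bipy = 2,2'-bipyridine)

(2,2'-bipyridine)(ethylenediamine)diiodorhodium(III) iodide

The 1 iodide counter-ion carries a total charge of -1, so each complex ion is 1+.
Ligand charges: 2×iodo (-1 each), 1×ethylenediamine (neutral), 1×2,2'-bipyridine (neutral); total -2. So Rh + (-2) = 1+, giving Rh = +3.
Ligands are named alphabetically: bipyridine before ethylenediamine before iodo.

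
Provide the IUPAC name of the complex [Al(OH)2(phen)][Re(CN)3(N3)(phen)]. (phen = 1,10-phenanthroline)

Aluminium is always +3 in its complexes; the cation's ligand charges sum to -2, so the complex cation is 1+.
A 1:1 salt means the anion carries the equal and opposite charge, 1−.
Anion: ligand charges sum to -4; for the ion to be 1−, Re = +3.

dihydroxo(1,10-phenanthroline)aluminium(III) azidotricyano(1,10-phenanthroline)rhenate(III)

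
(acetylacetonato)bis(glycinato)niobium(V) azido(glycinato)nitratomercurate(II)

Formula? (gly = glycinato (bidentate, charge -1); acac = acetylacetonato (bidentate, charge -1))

Cation [Nb…]: ligand charges -3, Nb(V) ⇒ ion charge 2+.
Anion [Hg…]: ligand charges -3, Hg(II) ⇒ ion charge 1−.
One 2+ cation requires 2 of the 1− anion.

[Nb(acac)(gly)2][Hg(gly)(N3)(NO3)]2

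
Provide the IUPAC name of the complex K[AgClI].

potassium chloroiodoargentate(I)

The 1 potassium counter-ion carries a total charge of +1, so each complex ion is 1−.
Ligand charges: 1×iodo (-1 each), 1×chloro (-1 each); total -2. So Ag + (-2) = 1−, giving Ag = +1.
Ligands are named alphabetically: chloro before iodo.
The complex ion is anionic, so silver takes the -ate form argentate(I).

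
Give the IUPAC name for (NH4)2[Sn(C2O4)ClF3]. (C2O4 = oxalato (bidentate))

The 2 ammonium counter-ions carry a total charge of +2, so each complex ion is 2−.
Ligand charges: 1×chloro (-1 each), 3×fluoro (-1 each), 1×oxalato (-2 each); total -6. So Sn + (-6) = 2−, giving Sn = +4.
Ligands are named alphabetically: chloro before fluoro before oxalato.
The complex ion is anionic, so tin takes the -ate form stannate(IV).

ammonium chlorotrifluorooxalatostannate(IV)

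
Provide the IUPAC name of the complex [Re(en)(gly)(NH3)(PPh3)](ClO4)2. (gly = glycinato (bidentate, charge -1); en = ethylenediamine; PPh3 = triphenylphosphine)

The 2 perchlorate counter-ions carry a total charge of -2, so each complex ion is 2+.
Ligand charges: 1×glycinato (-1 each), 1×ethylenediamine (neutral), 1×triphenylphosphine (neutral), 1×ammine (neutral); total -1. So Re + (-1) = 2+, giving Re = +3.
Ligands are named alphabetically: ammine before ethylenediamine before glycinato before triphenylphosphine.

ammine(ethylenediamine)(glycinato)(triphenylphosphine)rhenium(III) perchlorate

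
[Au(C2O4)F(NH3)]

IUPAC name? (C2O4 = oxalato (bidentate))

There is no counter-ion, so the complex is neutral overall.
Ligand charges: 1×oxalato (-2 each), 1×fluoro (-1 each), 1×ammine (neutral); total -3. So Au + (-3) = 0, giving Au = +3.
Ligands are named alphabetically: ammine before fluoro before oxalato.

amminefluorooxalatogold(III)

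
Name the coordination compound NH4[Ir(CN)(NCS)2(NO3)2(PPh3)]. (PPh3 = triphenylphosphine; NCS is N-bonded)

ammonium cyanodiisothiocyanatodinitrato(triphenylphosphine)iridate(IV)

The 1 ammonium counter-ion carries a total charge of +1, so each complex ion is 1−.
Ligand charges: 1×triphenylphosphine (neutral), 1×cyano (-1 each), 2×isothiocyanato (-1 each), 2×nitrato (-1 each); total -5. So Ir + (-5) = 1−, giving Ir = +4.
Ligands are named alphabetically: cyano before isothiocyanato before nitrato before triphenylphosphine.
The complex ion is anionic, so iridium takes the -ate form iridate(IV).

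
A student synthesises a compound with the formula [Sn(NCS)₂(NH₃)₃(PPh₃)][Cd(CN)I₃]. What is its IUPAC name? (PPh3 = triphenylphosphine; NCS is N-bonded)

Both ions are complex: the cation is named first with the plain metal name, the anion second with the -ate form; each ion's ligands are alphabetised independently.
Cadmium is always +2 in its complexes; the anion's ligand charges sum to -4, so the complex anion is 2−.
A 1:1 salt means the cation carries the equal and opposite charge, 2+.
Cation: ligand charges sum to -2; for the ion to be 2+, Sn = +4.

triamminediisothiocyanato(triphenylphosphine)tin(IV) cyanotriiodocadmate(II)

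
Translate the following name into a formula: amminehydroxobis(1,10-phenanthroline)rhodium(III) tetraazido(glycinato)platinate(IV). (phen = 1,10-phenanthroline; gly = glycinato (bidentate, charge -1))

Cation [Rh…]: ligand charges -1, Rh(III) ⇒ ion charge 2+.
Anion [Pt…]: ligand charges -5, Pt(IV) ⇒ ion charge 1−.
One 2+ cation requires 2 of the 1− anion.

[Rh(NH3)(OH)(phen)2][Pt(gly)(N3)4]2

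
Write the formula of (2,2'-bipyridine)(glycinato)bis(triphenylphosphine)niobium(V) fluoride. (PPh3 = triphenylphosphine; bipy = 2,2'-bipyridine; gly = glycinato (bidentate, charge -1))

[Nb(bipy)(gly)(PPh3)2]F4

Ligands: 2 triphenylphosphine (PPh3, neutral), 1 2,2'-bipyridine (bipy, neutral), 1 glycinato (gly, -1). Ligand charge sum = -1.
With Nb in oxidation state +5, the complex ion is [Nb...]^4+.
Charge balance with fluoride (-1) requires 1 complex ion per 4 fluoride.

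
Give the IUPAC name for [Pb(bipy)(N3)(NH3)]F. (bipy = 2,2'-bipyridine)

ammineazido(2,2'-bipyridine)lead(II) fluoride

The 1 fluoride counter-ion carries a total charge of -1, so each complex ion is 1+.
Ligand charges: 1×ammine (neutral), 1×azido (-1 each), 1×2,2'-bipyridine (neutral); total -1. So Pb + (-1) = 1+, giving Pb = +2.
Ligands are named alphabetically: ammine before azido before bipyridine.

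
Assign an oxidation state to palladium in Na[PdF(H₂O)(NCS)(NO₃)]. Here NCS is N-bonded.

+2

1 sodium outside the brackets (+1 each) → the complex ion is 1−.
Ligand charges: 1×F = -1; 1×NO3 = -1; 1×H2O neutral; 1×NCS = -1; sum -3.
Pd + (-3) = 1− ⇒ Pd is +2.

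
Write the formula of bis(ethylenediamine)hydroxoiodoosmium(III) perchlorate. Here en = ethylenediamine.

Ligands: 1 hydroxo (OH, -1), 1 iodo (I, -1), 2 ethylenediamine (en, neutral). Ligand charge sum = -2.
With Os in oxidation state +3, the complex ion is [Os...]^1+.
Charge balance with perchlorate (-1) requires 1 complex ion per 1 perchlorate.

[Os(en)2I(OH)]ClO4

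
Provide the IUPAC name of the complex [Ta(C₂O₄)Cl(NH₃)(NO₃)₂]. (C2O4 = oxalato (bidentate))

amminechlorodinitratooxalatotantalum(V)

There is no counter-ion, so the complex is neutral overall.
Ligand charges: 1×ammine (neutral), 2×nitrato (-1 each), 1×oxalato (-2 each), 1×chloro (-1 each); total -5. So Ta + (-5) = 0, giving Ta = +5.
Ligands are named alphabetically: ammine before chloro before nitrato before oxalato.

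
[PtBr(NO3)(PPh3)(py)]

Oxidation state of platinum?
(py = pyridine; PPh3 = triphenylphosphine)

+2

No counter-ion: the bracketed complex is neutral.
Ligand charges: 1×py neutral; 1×Br = -1; 1×PPh3 neutral; 1×NO3 = -1; sum -2.
Pt + (-2) = 0 ⇒ Pt is +2.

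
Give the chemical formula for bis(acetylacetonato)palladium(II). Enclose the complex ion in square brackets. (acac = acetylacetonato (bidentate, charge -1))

[Pd(acac)2]

Ligands: 2 acetylacetonato (acac, -1). Ligand charge sum = -2.
With Pd in oxidation state +2, the complex ion is [Pd...].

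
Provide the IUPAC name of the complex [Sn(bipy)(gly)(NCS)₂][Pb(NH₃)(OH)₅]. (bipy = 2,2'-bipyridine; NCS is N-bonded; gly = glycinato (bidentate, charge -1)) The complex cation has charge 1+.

The complex cation is given as 1+; its ligand charges sum to -3, so Sn = +4.
A 1:1 salt means the anion carries the equal and opposite charge, 1−.
Anion: ligand charges sum to -5; for the ion to be 1−, Pb = +4.

(2,2'-bipyridine)(glycinato)diisothiocyanatotin(IV) amminepentahydroxoplumbate(IV)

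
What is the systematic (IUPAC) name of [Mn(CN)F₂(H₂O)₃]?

There is no counter-ion, so the complex is neutral overall.
Ligand charges: 2×fluoro (-1 each), 1×cyano (-1 each), 3×aqua (neutral); total -3. So Mn + (-3) = 0, giving Mn = +3.
Ligands are named alphabetically: aqua before cyano before fluoro.

triaquacyanodifluoromanganese(III)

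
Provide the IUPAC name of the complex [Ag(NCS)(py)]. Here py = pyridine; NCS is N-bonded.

There is no counter-ion, so the complex is neutral overall.
Ligand charges: 1×pyridine (neutral), 1×isothiocyanato (-1 each); total -1. So Ag + (-1) = 0, giving Ag = +1.
Ligands are named alphabetically: isothiocyanato before pyridine.

isothiocyanato(pyridine)silver(I)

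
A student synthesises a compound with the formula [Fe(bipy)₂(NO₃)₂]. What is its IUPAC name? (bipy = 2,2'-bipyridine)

There is no counter-ion, so the complex is neutral overall.
Ligand charges: 2×2,2'-bipyridine (neutral), 2×nitrato (-1 each); total -2. So Fe + (-2) = 0, giving Fe = +2.
Ligands are named alphabetically: bipyridine before nitrato.

bis(2,2'-bipyridine)dinitratoiron(II)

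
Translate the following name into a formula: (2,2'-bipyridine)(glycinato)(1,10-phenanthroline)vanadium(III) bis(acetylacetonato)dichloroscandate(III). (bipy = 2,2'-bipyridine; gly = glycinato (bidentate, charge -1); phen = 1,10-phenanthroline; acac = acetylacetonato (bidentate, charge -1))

Cation [V…]: ligand charges -1, V(III) ⇒ ion charge 2+.
Anion [Sc…]: ligand charges -4, Sc(III) ⇒ ion charge 1−.

[V(bipy)(gly)(phen)][Sc(acac)2Cl2]2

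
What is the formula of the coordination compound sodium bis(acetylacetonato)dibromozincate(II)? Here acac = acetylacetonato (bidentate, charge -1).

Ligands: 2 bromo (Br, -1), 2 acetylacetonato (acac, -1). Ligand charge sum = -4.
With Zn in oxidation state +2, the complex ion is [Zn...]^2−.
Charge balance with sodium (+1) requires 1 complex ion per 2 sodium.

Na2[Zn(acac)2Br2]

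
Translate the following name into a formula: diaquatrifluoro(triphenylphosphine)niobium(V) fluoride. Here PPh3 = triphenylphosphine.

[NbF3(H2O)2(PPh3)]F2

Ligands: 3 fluoro (F, -1), 1 triphenylphosphine (PPh3, neutral), 2 aqua (H2O, neutral). Ligand charge sum = -3.
With Nb in oxidation state +5, the complex ion is [Nb...]^2+.
Charge balance with fluoride (-1) requires 1 complex ion per 2 fluoride.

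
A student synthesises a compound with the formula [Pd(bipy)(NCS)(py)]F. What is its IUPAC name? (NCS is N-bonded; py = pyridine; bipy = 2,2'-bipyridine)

The 1 fluoride counter-ion carries a total charge of -1, so each complex ion is 1+.
Ligand charges: 1×isothiocyanato (-1 each), 1×pyridine (neutral), 1×2,2'-bipyridine (neutral); total -1. So Pd + (-1) = 1+, giving Pd = +2.
Ligands are named alphabetically: bipyridine before isothiocyanato before pyridine.

(2,2'-bipyridine)isothiocyanato(pyridine)palladium(II) fluoride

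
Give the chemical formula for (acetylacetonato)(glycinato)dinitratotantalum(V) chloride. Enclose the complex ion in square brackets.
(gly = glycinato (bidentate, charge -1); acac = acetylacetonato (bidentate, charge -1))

Ligands: 1 glycinato (gly, -1), 1 acetylacetonato (acac, -1), 2 nitrato (NO3, -1). Ligand charge sum = -4.
With Ta in oxidation state +5, the complex ion is [Ta...]^1+.
Charge balance with chloride (-1) requires 1 complex ion per 1 chloride.

[Ta(acac)(gly)(NO3)2]Cl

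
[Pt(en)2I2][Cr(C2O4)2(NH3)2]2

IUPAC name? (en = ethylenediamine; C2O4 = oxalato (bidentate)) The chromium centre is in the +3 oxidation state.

bis(ethylenediamine)diiodoplatinum(IV) diamminedioxalatochromate(III)

Cr is given as +3; the anion's ligand charges sum to -4, so the complex anion is 1−.
With 2 anions per cation, the cation must be 2×1 = 2+.
Cation: ligand charges sum to -2; for the ion to be 2+, Pt = +4.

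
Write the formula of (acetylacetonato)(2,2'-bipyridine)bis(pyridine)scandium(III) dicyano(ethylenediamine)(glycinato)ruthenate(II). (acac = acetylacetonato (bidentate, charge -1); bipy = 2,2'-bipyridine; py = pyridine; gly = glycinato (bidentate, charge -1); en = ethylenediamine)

Cation [Sc…]: ligand charges -1, Sc(III) ⇒ ion charge 2+.
Anion [Ru…]: ligand charges -3, Ru(II) ⇒ ion charge 1−.

[Sc(acac)(bipy)(py)2][Ru(CN)2(en)(gly)]2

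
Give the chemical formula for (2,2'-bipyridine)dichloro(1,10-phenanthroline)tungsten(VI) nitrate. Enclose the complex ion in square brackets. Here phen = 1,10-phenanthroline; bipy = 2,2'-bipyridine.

[W(bipy)Cl2(phen)](NO3)4

Ligands: 2 chloro (Cl, -1), 1 1,10-phenanthroline (phen, neutral), 1 2,2'-bipyridine (bipy, neutral). Ligand charge sum = -2.
With W in oxidation state +6, the complex ion is [W...]^4+.
Charge balance with nitrate (-1) requires 1 complex ion per 4 nitrate.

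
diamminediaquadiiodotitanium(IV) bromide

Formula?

Ligands: 2 aqua (H2O, neutral), 2 ammine (NH3, neutral), 2 iodo (I, -1). Ligand charge sum = -2.
Charge balance with bromide (-1) requires 1 complex ion per 2 bromide.

[Ti(H2O)2I2(NH3)2]Br2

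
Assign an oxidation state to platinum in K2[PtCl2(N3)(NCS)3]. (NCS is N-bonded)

2 potassium outside the brackets (+1 each) → the complex ion is 2−.
Ligand charges: 2×Cl = -2; 1×N3 = -1; 3×NCS = -3; sum -6.
Pt + (-6) = 2− ⇒ Pt is +4.

+4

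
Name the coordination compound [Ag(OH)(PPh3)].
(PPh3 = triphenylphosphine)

There is no counter-ion, so the complex is neutral overall.
Ligand charges: 1×triphenylphosphine (neutral), 1×hydroxo (-1 each); total -1. So Ag + (-1) = 0, giving Ag = +1.
Ligands are named alphabetically: hydroxo before triphenylphosphine.

hydroxo(triphenylphosphine)silver(I)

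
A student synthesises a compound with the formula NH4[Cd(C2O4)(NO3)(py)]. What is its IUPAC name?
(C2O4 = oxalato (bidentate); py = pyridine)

The 1 ammonium counter-ion carries a total charge of +1, so each complex ion is 1−.
Ligand charges: 1×oxalato (-2 each), 1×nitrato (-1 each), 1×pyridine (neutral); total -3. So Cd + (-3) = 1−, giving Cd = +2.
The complex ion is anionic, so cadmium takes the -ate form cadmate(II).

ammonium nitratooxalato(pyridine)cadmate(II)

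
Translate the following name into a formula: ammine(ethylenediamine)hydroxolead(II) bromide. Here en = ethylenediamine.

Ligands: 1 ammine (NH3, neutral), 1 hydroxo (OH, -1), 1 ethylenediamine (en, neutral). Ligand charge sum = -1.
With Pb in oxidation state +2, the complex ion is [Pb...]^1+.
Charge balance with bromide (-1) requires 1 complex ion per 1 bromide.

[Pb(en)(NH3)(OH)]Br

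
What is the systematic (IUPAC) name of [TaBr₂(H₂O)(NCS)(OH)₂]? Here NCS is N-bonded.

There is no counter-ion, so the complex is neutral overall.
Ligand charges: 2×bromo (-1 each), 1×aqua (neutral), 1×isothiocyanato (-1 each), 2×hydroxo (-1 each); total -5. So Ta + (-5) = 0, giving Ta = +5.
Ligands are named alphabetically: aqua before bromo before hydroxo before isothiocyanato.

aquadibromodihydroxoisothiocyanatotantalum(V)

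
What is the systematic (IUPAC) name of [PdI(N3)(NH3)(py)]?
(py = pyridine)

There is no counter-ion, so the complex is neutral overall.
Ligand charges: 1×ammine (neutral), 1×azido (-1 each), 1×iodo (-1 each), 1×pyridine (neutral); total -2. So Pd + (-2) = 0, giving Pd = +2.
Ligands are named alphabetically: ammine before azido before iodo before pyridine.

ammineazidoiodo(pyridine)palladium(II)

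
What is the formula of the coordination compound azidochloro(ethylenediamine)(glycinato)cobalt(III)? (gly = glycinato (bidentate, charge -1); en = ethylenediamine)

Ligands: 1 azido (N3, -1), 1 chloro (Cl, -1), 1 glycinato (gly, -1), 1 ethylenediamine (en, neutral). Ligand charge sum = -3.
With Co in oxidation state +3, the complex ion is [Co...].

[CoCl(en)(gly)(N3)]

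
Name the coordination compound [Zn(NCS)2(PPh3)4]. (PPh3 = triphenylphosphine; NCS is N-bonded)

There is no counter-ion, so the complex is neutral overall.
Ligand charges: 4×triphenylphosphine (neutral), 2×isothiocyanato (-1 each); total -2. So Zn + (-2) = 0, giving Zn = +2.
Ligands are named alphabetically: isothiocyanato before triphenylphosphine.

diisothiocyanatotetrakis(triphenylphosphine)zinc(II)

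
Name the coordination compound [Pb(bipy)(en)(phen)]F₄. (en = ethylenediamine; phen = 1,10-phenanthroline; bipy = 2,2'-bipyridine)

The 4 fluoride counter-ions carry a total charge of -4, so each complex ion is 4+.
Ligand charges: 1×ethylenediamine (neutral), 1×1,10-phenanthroline (neutral), 1×2,2'-bipyridine (neutral); total 0. So Pb + (0) = 4+, giving Pb = +4.
Ligands are named alphabetically: bipyridine before ethylenediamine before phenanthroline.

(2,2'-bipyridine)(ethylenediamine)(1,10-phenanthroline)lead(IV) fluoride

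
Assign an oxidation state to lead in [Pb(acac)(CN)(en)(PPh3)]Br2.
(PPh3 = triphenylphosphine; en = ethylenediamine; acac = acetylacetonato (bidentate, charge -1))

+4

2 bromide outside the brackets (-1 each) → the complex ion is 2+.
Ligand charges: 1×PPh3 neutral; 1×en neutral; 1×CN = -1; 1×acac = -1; sum -2.
Pb + (-2) = 2+ ⇒ Pb is +4.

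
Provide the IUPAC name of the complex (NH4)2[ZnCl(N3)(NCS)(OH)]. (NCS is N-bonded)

ammonium azidochlorohydroxoisothiocyanatozincate(II)

The 2 ammonium counter-ions carry a total charge of +2, so each complex ion is 2−.
Ligand charges: 1×azido (-1 each), 1×hydroxo (-1 each), 1×isothiocyanato (-1 each), 1×chloro (-1 each); total -4. So Zn + (-4) = 2−, giving Zn = +2.
Ligands are named alphabetically: azido before chloro before hydroxo before isothiocyanato.
The complex ion is anionic, so zinc takes the -ate form zincate(II).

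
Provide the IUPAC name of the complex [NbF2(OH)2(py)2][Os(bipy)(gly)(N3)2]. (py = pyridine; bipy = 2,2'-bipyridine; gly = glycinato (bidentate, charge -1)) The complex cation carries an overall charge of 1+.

difluorodihydroxobis(pyridine)niobium(V) diazido(2,2'-bipyridine)(glycinato)osmate(II)

The complex cation is given as 1+; its ligand charges sum to -4, so Nb = +5.
A 1:1 salt means the anion carries the equal and opposite charge, 1−.
Anion: ligand charges sum to -3; for the ion to be 1−, Os = +2.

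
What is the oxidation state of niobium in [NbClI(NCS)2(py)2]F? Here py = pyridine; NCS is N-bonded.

+5

1 fluoride outside the brackets (-1 each) → the complex ion is 1+.
Ligand charges: 2×py neutral; 2×NCS = -2; 1×I = -1; 1×Cl = -1; sum -4.
Nb + (-4) = 1+ ⇒ Nb is +5.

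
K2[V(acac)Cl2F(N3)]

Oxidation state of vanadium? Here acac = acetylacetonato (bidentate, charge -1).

2 potassium outside the brackets (+1 each) → the complex ion is 2−.
Ligand charges: 1×acac = -1; 1×N3 = -1; 2×Cl = -2; 1×F = -1; sum -5.
V + (-5) = 2− ⇒ V is +3.

+3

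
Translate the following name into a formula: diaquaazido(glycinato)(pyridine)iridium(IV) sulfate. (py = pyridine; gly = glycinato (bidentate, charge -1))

[Ir(gly)(H2O)2(N3)(py)]SO4

Ligands: 2 aqua (H2O, neutral), 1 azido (N3, -1), 1 pyridine (py, neutral), 1 glycinato (gly, -1). Ligand charge sum = -2.
With Ir in oxidation state +4, the complex ion is [Ir...]^2+.
Charge balance with sulfate (-2) requires 1 complex ion per 1 sulfate.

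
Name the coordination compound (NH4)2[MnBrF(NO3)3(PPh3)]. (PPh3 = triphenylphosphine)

ammonium bromofluorotrinitrato(triphenylphosphine)manganate(III)

The 2 ammonium counter-ions carry a total charge of +2, so each complex ion is 2−.
Ligand charges: 3×nitrato (-1 each), 1×bromo (-1 each), 1×fluoro (-1 each), 1×triphenylphosphine (neutral); total -5. So Mn + (-5) = 2−, giving Mn = +3.
Ligands are named alphabetically: bromo before fluoro before nitrato before triphenylphosphine.
The complex ion is anionic, so manganese takes the -ate form manganate(III).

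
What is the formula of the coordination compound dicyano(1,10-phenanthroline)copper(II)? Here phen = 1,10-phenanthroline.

Ligands: 1 1,10-phenanthroline (phen, neutral), 2 cyano (CN, -1). Ligand charge sum = -2.
With Cu in oxidation state +2, the complex ion is [Cu...].

[Cu(CN)2(phen)]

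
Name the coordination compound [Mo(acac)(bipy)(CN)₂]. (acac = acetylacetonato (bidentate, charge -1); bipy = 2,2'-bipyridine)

There is no counter-ion, so the complex is neutral overall.
Ligand charges: 1×acetylacetonato (-1 each), 2×cyano (-1 each), 1×2,2'-bipyridine (neutral); total -3. So Mo + (-3) = 0, giving Mo = +3.
Ligands are named alphabetically: acetylacetonato before bipyridine before cyano.

(acetylacetonato)(2,2'-bipyridine)dicyanomolybdenum(III)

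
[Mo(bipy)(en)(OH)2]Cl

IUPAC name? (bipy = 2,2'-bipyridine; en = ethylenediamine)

The 1 chloride counter-ion carries a total charge of -1, so each complex ion is 1+.
Ligand charges: 1×2,2'-bipyridine (neutral), 2×hydroxo (-1 each), 1×ethylenediamine (neutral); total -2. So Mo + (-2) = 1+, giving Mo = +3.
Ligands are named alphabetically: bipyridine before ethylenediamine before hydroxo.

(2,2'-bipyridine)(ethylenediamine)dihydroxomolybdenum(III) chloride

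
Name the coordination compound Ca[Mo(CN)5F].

The 1 calcium counter-ion carries a total charge of +2, so each complex ion is 2−.
Ligand charges: 5×cyano (-1 each), 1×fluoro (-1 each); total -6. So Mo + (-6) = 2−, giving Mo = +4.
The complex ion is anionic, so molybdenum takes the -ate form molybdate(IV).

calcium pentacyanofluoromolybdate(IV)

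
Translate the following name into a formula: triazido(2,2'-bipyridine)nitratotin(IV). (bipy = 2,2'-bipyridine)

Ligands: 3 azido (N3, -1), 1 2,2'-bipyridine (bipy, neutral), 1 nitrato (NO3, -1). Ligand charge sum = -4.
With Sn in oxidation state +4, the complex ion is [Sn...].

[Sn(bipy)(N3)3(NO3)]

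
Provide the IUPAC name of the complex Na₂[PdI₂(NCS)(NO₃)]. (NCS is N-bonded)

sodium diiodoisothiocyanatonitratopalladate(II)

The 2 sodium counter-ions carry a total charge of +2, so each complex ion is 2−.
Ligand charges: 1×isothiocyanato (-1 each), 2×iodo (-1 each), 1×nitrato (-1 each); total -4. So Pd + (-4) = 2−, giving Pd = +2.
The complex ion is anionic, so palladium takes the -ate form palladate(II).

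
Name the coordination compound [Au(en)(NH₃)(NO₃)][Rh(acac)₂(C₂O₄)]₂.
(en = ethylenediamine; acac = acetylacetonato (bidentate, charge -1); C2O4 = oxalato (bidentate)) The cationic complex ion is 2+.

ammine(ethylenediamine)nitratogold(III) bis(acetylacetonato)oxalatorhodate(III)

Both ions are complex: the cation is named first with the plain metal name, the anion second with the -ate form; each ion's ligands are alphabetised independently.
The complex cation is given as 2+; its ligand charges sum to -1, so Au = +3.
With 2 anions per cation, each anion must be 2/2 = 1−.
Anion: ligand charges sum to -4; for the ion to be 1−, Rh = +3.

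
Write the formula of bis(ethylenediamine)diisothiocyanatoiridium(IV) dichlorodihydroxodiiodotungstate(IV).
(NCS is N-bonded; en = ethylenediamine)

[Ir(en)2(NCS)2][WCl2I2(OH)2]

Cation [Ir…]: ligand charges -2, Ir(IV) ⇒ ion charge 2+.
Anion [W…]: ligand charges -6, W(IV) ⇒ ion charge 2−.
One 2+ cation balances one 2− anion.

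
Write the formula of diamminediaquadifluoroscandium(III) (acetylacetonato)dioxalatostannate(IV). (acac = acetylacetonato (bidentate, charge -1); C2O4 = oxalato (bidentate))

[ScF2(H2O)2(NH3)2][Sn(acac)(C2O4)2]

Cation [Sc…]: ligand charges -2, Sc(III) ⇒ ion charge 1+.
Anion [Sn…]: ligand charges -5, Sn(IV) ⇒ ion charge 1−.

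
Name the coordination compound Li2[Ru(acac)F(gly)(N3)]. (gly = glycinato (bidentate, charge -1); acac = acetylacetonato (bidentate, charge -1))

lithium (acetylacetonato)azidofluoro(glycinato)ruthenate(II)

The 2 lithium counter-ions carry a total charge of +2, so each complex ion is 2−.
Ligand charges: 1×glycinato (-1 each), 1×acetylacetonato (-1 each), 1×azido (-1 each), 1×fluoro (-1 each); total -4. So Ru + (-4) = 2−, giving Ru = +2.
The complex ion is anionic, so ruthenium takes the -ate form ruthenate(II).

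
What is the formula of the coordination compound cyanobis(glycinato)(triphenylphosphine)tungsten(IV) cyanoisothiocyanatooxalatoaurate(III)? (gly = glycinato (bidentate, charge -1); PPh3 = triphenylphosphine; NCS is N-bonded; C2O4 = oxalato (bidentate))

Cation [W…]: ligand charges -3, W(IV) ⇒ ion charge 1+.
Anion [Au…]: ligand charges -4, Au(III) ⇒ ion charge 1−.
One 1+ cation balances one 1− anion.

[W(CN)(gly)2(PPh3)][Au(C2O4)(CN)(NCS)]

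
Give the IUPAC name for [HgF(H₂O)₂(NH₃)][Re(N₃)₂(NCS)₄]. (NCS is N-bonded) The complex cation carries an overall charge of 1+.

amminediaquafluoromercury(II) diazidotetraisothiocyanatorhenate(V)

The complex cation is given as 1+; its ligand charges sum to -1, so Hg = +2.
A 1:1 salt means the anion carries the equal and opposite charge, 1−.
Anion: ligand charges sum to -6; for the ion to be 1−, Re = +5.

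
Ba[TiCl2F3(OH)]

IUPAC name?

barium dichlorotrifluorohydroxotitanate(IV)

The 1 barium counter-ion carries a total charge of +2, so each complex ion is 2−.
Ligand charges: 1×hydroxo (-1 each), 3×fluoro (-1 each), 2×chloro (-1 each); total -6. So Ti + (-6) = 2−, giving Ti = +4.
Ligands are named alphabetically: chloro before fluoro before hydroxo.
The complex ion is anionic, so titanium takes the -ate form titanate(IV).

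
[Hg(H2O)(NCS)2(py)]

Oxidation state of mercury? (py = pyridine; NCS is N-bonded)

No counter-ion: the bracketed complex is neutral.
Ligand charges: 1×H2O neutral; 1×py neutral; 2×NCS = -2; sum -2.
Hg + (-2) = 0 ⇒ Hg is +2.

+2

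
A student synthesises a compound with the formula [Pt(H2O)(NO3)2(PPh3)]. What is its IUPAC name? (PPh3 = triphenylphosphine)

aquadinitrato(triphenylphosphine)platinum(II)

There is no counter-ion, so the complex is neutral overall.
Ligand charges: 2×nitrato (-1 each), 1×aqua (neutral), 1×triphenylphosphine (neutral); total -2. So Pt + (-2) = 0, giving Pt = +2.
Ligands are named alphabetically: aqua before nitrato before triphenylphosphine.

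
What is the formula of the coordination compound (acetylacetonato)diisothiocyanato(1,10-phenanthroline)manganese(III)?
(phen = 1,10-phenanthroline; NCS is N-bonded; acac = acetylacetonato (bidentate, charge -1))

Ligands: 1 1,10-phenanthroline (phen, neutral), 2 isothiocyanato (NCS, -1), 1 acetylacetonato (acac, -1). Ligand charge sum = -3.
With Mn in oxidation state +3, the complex ion is [Mn...].

[Mn(acac)(NCS)2(phen)]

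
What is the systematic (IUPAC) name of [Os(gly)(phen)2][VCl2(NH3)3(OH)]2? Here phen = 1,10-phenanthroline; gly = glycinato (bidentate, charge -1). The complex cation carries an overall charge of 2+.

Both ions are complex: the cation is named first with the plain metal name, the anion second with the -ate form; each ion's ligands are alphabetised independently.
The complex cation is given as 2+; its ligand charges sum to -1, so Os = +3.
With 2 anions per cation, each anion must be 2/2 = 1−.
Anion: ligand charges sum to -3; for the ion to be 1−, V = +2.

(glycinato)bis(1,10-phenanthroline)osmium(III) triamminedichlorohydroxovanadate(II)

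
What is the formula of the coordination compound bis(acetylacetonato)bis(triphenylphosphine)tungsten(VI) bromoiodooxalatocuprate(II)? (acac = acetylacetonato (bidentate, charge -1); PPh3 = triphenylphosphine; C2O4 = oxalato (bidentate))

Cation [W…]: ligand charges -2, W(VI) ⇒ ion charge 4+.
Anion [Cu…]: ligand charges -4, Cu(II) ⇒ ion charge 2−.
One 4+ cation requires 2 of the 2− anion.

[W(acac)2(PPh3)2][CuBr(C2O4)I]2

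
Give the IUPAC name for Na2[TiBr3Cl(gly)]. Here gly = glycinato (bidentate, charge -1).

The 2 sodium counter-ions carry a total charge of +2, so each complex ion is 2−.
Ligand charges: 1×chloro (-1 each), 3×bromo (-1 each), 1×glycinato (-1 each); total -5. So Ti + (-5) = 2−, giving Ti = +3.
Ligands are named alphabetically: bromo before chloro before glycinato.
The complex ion is anionic, so titanium takes the -ate form titanate(III).

sodium tribromochloro(glycinato)titanate(III)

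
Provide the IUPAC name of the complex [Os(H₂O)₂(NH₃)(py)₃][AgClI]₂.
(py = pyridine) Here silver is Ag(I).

Both ions are complex: the cation is named first with the plain metal name, the anion second with the -ate form; each ion's ligands are alphabetised independently.
Ag is given as +1; the anion's ligand charges sum to -2, so the complex anion is 1−.
With 2 anions per cation, the cation must be 2×1 = 2+.
Cation: ligand charges sum to 0; for the ion to be 2+, Os = +2.

amminediaquatris(pyridine)osmium(II) chloroiodoargentate(I)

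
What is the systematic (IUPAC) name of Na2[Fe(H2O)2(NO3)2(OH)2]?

The 2 sodium counter-ions carry a total charge of +2, so each complex ion is 2−.
Ligand charges: 2×aqua (neutral), 2×hydroxo (-1 each), 2×nitrato (-1 each); total -4. So Fe + (-4) = 2−, giving Fe = +2.
The complex ion is anionic, so iron takes the -ate form ferrate(II).

sodium diaquadihydroxodinitratoferrate(II)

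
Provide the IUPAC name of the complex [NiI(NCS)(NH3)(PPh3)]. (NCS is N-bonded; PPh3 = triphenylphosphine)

ammineiodoisothiocyanato(triphenylphosphine)nickel(II)

There is no counter-ion, so the complex is neutral overall.
Ligand charges: 1×iodo (-1 each), 1×isothiocyanato (-1 each), 1×triphenylphosphine (neutral), 1×ammine (neutral); total -2. So Ni + (-2) = 0, giving Ni = +2.
Ligands are named alphabetically: ammine before iodo before isothiocyanato before triphenylphosphine.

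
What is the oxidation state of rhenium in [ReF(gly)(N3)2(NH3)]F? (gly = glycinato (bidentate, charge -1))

1 fluoride outside the brackets (-1 each) → the complex ion is 1+.
Ligand charges: 1×NH3 neutral; 1×gly = -1; 2×N3 = -2; 1×F = -1; sum -4.
Re + (-4) = 1+ ⇒ Re is +5.

+5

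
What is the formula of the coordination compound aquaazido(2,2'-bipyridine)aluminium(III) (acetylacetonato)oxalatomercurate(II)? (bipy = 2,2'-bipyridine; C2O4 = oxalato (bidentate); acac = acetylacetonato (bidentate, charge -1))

[Al(bipy)(H2O)(N3)][Hg(acac)(C2O4)]2

Cation [Al…]: ligand charges -1, Al(III) ⇒ ion charge 2+.
Anion [Hg…]: ligand charges -3, Hg(II) ⇒ ion charge 1−.
One 2+ cation requires 2 of the 1− anion.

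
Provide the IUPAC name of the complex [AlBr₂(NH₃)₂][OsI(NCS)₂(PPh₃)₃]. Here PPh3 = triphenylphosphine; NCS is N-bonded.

diamminedibromoaluminium(III) iododiisothiocyanatotris(triphenylphosphine)osmate(II)

Both ions are complex: the cation is named first with the plain metal name, the anion second with the -ate form; each ion's ligands are alphabetised independently.
Aluminium is always +3 in its complexes; the cation's ligand charges sum to -2, so the complex cation is 1+.
A 1:1 salt means the anion carries the equal and opposite charge, 1−.
Anion: ligand charges sum to -3; for the ion to be 1−, Os = +2.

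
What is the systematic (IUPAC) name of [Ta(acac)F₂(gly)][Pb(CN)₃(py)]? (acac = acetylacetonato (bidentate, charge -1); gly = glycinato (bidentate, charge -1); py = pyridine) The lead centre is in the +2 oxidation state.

Both ions are complex: the cation is named first with the plain metal name, the anion second with the -ate form; each ion's ligands are alphabetised independently.
Pb is given as +2; the anion's ligand charges sum to -3, so the complex anion is 1−.
A 1:1 salt means the cation carries the equal and opposite charge, 1+.
Cation: ligand charges sum to -4; for the ion to be 1+, Ta = +5.

(acetylacetonato)difluoro(glycinato)tantalum(V) tricyano(pyridine)plumbate(II)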